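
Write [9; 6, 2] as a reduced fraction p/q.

Fold from the inside: start with 2/1.
  6 + 1/2 = 13/2
  9 + 2/13 = 119/13

119/13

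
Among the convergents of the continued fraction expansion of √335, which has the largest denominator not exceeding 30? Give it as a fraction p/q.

√335 = [18; 3, 3, 3, 36, …] (period length 4).
Convergents:
  p_0/q_0 = 18/1
  p_1/q_1 = 55/3
  p_2/q_2 = 183/10
  p_3/q_3 = 604/33
q_2 = 10 ≤ 30 < 33 = q_3, so the answer is 183/10.

183/10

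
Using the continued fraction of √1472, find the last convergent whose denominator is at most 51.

√1472 = [38; 2, 1, 2, 1, 2, 76, …] (period length 6).
Convergents:
  p_0/q_0 = 38/1
  p_1/q_1 = 77/2
  p_2/q_2 = 115/3
  p_3/q_3 = 307/8
  p_4/q_4 = 422/11
  p_5/q_5 = 1151/30
  p_6/q_6 = 87898/2291
q_5 = 30 ≤ 51 < 2291 = q_6, so the answer is 1151/30.

1151/30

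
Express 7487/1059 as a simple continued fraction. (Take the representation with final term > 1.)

7487 = 7·1059 + 74
1059 = 14·74 + 23
74 = 3·23 + 5
23 = 4·5 + 3
5 = 1·3 + 2
3 = 1·2 + 1
2 = 2·1 + 0  (stop)
So 7487/1059 = [7; 14, 3, 4, 1, 1, 2].

[7; 14, 3, 4, 1, 1, 2]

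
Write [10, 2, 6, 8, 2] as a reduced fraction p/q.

2354/225

Fold from the inside: start with 2/1.
  8 + 1/2 = 17/2
  6 + 2/17 = 104/17
  2 + 17/104 = 225/104
  10 + 104/225 = 2354/225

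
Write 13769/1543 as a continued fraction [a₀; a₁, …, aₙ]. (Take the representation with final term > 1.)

13769 = 8·1543 + 1425
1543 = 1·1425 + 118
1425 = 12·118 + 9
118 = 13·9 + 1
9 = 9·1 + 0  (stop)
So 13769/1543 = [8; 1, 12, 13, 9].

[8; 1, 12, 13, 9]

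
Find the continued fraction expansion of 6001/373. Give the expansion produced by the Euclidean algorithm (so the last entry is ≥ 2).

6001 = 16*373 + 33
373 = 11*33 + 10
33 = 3*10 + 3
10 = 3*3 + 1
3 = 3*1 + 0  (stop)
So 6001/373 = [16; 11, 3, 3, 3].

[16; 11, 3, 3, 3]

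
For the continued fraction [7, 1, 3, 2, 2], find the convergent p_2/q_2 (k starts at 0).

31/4

Using pₖ = aₖpₖ₋₁ + pₖ₋₂, qₖ = aₖqₖ₋₁ + qₖ₋₂ (with p₋₁=1, p₋₂=0, q₋₁=0, q₋₂=1):
  k=0: a=7, p=7, q=1
  k=1: a=1, p=8, q=1
  k=2: a=3, p=31, q=4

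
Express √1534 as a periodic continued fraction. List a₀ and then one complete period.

[39; 6, 78]

a₀ = ⌊√1534⌋ = 39.
With m₀=0, d₀=1 and mₖ₊₁ = dₖaₖ − mₖ, dₖ₊₁ = (n − mₖ₊₁²)/dₖ, aₖ₊₁ = ⌊(a₀+mₖ₊₁)/dₖ₊₁⌋:
  k=1: m=39, d=13, a=6
  k=2: m=39, d=1, a=78
d=1 and a=2a₀=78 at k=2, so the next step gives (m, d) = (39, 13) again — its k=1 value — and the period has length 2.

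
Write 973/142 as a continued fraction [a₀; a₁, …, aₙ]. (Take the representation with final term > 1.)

[6; 1, 5, 1, 3, 5]

973 = 6*142 + 121
142 = 1*121 + 21
121 = 5*21 + 16
21 = 1*16 + 5
16 = 3*5 + 1
5 = 5*1 + 0  (stop)
So 973/142 = [6; 1, 5, 1, 3, 5].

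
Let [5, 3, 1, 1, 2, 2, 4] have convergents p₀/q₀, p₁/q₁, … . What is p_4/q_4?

95/18

Using pₖ = aₖpₖ₋₁ + pₖ₋₂, qₖ = aₖqₖ₋₁ + qₖ₋₂ (with p₋₁=1, p₋₂=0, q₋₁=0, q₋₂=1):
  k=0: a=5, p=5, q=1
  k=1: a=3, p=16, q=3
  k=2: a=1, p=21, q=4
  k=3: a=1, p=37, q=7
  k=4: a=2, p=95, q=18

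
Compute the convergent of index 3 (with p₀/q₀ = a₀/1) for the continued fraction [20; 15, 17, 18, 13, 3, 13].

92767/4623

Using pₖ = aₖpₖ₋₁ + pₖ₋₂, qₖ = aₖqₖ₋₁ + qₖ₋₂ (with p₋₁=1, p₋₂=0, q₋₁=0, q₋₂=1):
  k=0: a=20, p=20, q=1
  k=1: a=15, p=301, q=15
  k=2: a=17, p=5137, q=256
  k=3: a=18, p=92767, q=4623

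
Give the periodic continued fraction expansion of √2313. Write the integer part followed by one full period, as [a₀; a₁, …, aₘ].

[48; 10, 1, 2, 10, 2, 1, 10, 96]

a₀ = ⌊√2313⌋ = 48.
With m₀=0, d₀=1 and mₖ₊₁ = dₖaₖ − mₖ, dₖ₊₁ = (n − mₖ₊₁²)/dₖ, aₖ₊₁ = ⌊(a₀+mₖ₊₁)/dₖ₊₁⌋:
  k=1: m=48, d=9, a=10
  k=2: m=42, d=61, a=1
  k=3: m=19, d=32, a=2
  k=4: m=45, d=9, a=10
  k=5: m=45, d=32, a=2
  k=6: m=19, d=61, a=1
  k=7: m=42, d=9, a=10
  k=8: m=48, d=1, a=96
d=1 and a=2a₀=96 at k=8, so the next step gives (m, d) = (48, 9) again — its k=1 value — and the period has length 8.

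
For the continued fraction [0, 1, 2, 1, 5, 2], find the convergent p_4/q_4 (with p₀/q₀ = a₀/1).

Using pₖ = aₖpₖ₋₁ + pₖ₋₂, qₖ = aₖqₖ₋₁ + qₖ₋₂ (with p₋₁=1, p₋₂=0, q₋₁=0, q₋₂=1):
  k=0: a=0, p=0, q=1
  k=1: a=1, p=1, q=1
  k=2: a=2, p=2, q=3
  k=3: a=1, p=3, q=4
  k=4: a=5, p=17, q=23

17/23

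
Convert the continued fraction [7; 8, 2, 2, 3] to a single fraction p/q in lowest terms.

1018/143

Using pₖ = aₖpₖ₋₁ + pₖ₋₂ and qₖ = aₖqₖ₋₁ + qₖ₋₂:
  k=0: a=7, p=7, q=1
  k=1: a=8, p=57, q=8
  k=2: a=2, p=121, q=17
  k=3: a=2, p=299, q=42
  k=4: a=3, p=1018, q=143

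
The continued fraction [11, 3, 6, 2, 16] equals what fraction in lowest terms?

Fold from the inside: start with 16/1.
  2 + 1/16 = 33/16
  6 + 16/33 = 214/33
  3 + 33/214 = 675/214
  11 + 214/675 = 7639/675

7639/675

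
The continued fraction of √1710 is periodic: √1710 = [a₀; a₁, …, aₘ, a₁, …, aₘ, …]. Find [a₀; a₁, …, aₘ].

a₀ = ⌊√1710⌋ = 41.
With m₀=0, d₀=1 and mₖ₊₁ = dₖaₖ − mₖ, dₖ₊₁ = (n − mₖ₊₁²)/dₖ, aₖ₊₁ = ⌊(a₀+mₖ₊₁)/dₖ₊₁⌋:
  k=1: m=41, d=29, a=2
  k=2: m=17, d=49, a=1
  k=3: m=32, d=14, a=5
  k=4: m=38, d=19, a=4
  k=5: m=38, d=14, a=5
  k=6: m=32, d=49, a=1
  k=7: m=17, d=29, a=2
  k=8: m=41, d=1, a=82
d=1 and a=2a₀=82 at k=8, so the next step gives (m, d) = (41, 29) again — its k=1 value — and the period has length 8.

[41; 2, 1, 5, 4, 5, 1, 2, 82]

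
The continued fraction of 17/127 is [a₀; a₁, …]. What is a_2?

17 = 0·127 + 17   →  a_0 = 0
127 = 7·17 + 8   →  a_1 = 7
17 = 2·8 + 1   →  a_2 = 2

2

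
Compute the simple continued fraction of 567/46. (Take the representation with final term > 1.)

567 = 12×46 + 15
46 = 3×15 + 1
15 = 15×1 + 0  (stop)
So 567/46 = [12; 3, 15].

[12; 3, 15]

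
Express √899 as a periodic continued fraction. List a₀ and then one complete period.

a₀ = ⌊√899⌋ = 29.
With m₀=0, d₀=1 and mₖ₊₁ = dₖaₖ − mₖ, dₖ₊₁ = (n − mₖ₊₁²)/dₖ, aₖ₊₁ = ⌊(a₀+mₖ₊₁)/dₖ₊₁⌋:
  k=1: m=29, d=58, a=1
  k=2: m=29, d=1, a=58
d=1 and a=2a₀=58 at k=2, so the next step gives (m, d) = (29, 58) again — its k=1 value — and the period has length 2.

[29; 1, 58]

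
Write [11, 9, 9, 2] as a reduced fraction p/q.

Using pₖ = aₖpₖ₋₁ + pₖ₋₂ and qₖ = aₖqₖ₋₁ + qₖ₋₂:
  k=0: a=11, p=11, q=1
  k=1: a=9, p=100, q=9
  k=2: a=9, p=911, q=82
  k=3: a=2, p=1922, q=173

1922/173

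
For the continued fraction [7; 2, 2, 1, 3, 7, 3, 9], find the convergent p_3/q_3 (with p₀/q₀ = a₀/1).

52/7

Using pₖ = aₖpₖ₋₁ + pₖ₋₂, qₖ = aₖqₖ₋₁ + qₖ₋₂ (with p₋₁=1, p₋₂=0, q₋₁=0, q₋₂=1):
  k=0: a=7, p=7, q=1
  k=1: a=2, p=15, q=2
  k=2: a=2, p=37, q=5
  k=3: a=1, p=52, q=7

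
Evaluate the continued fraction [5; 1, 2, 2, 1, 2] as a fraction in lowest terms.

Fold from the inside: start with 2/1.
  1 + 1/2 = 3/2
  2 + 2/3 = 8/3
  2 + 3/8 = 19/8
  1 + 8/19 = 27/19
  5 + 19/27 = 154/27

154/27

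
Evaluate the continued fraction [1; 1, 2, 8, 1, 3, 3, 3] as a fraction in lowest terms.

Fold from the inside: start with 3/1.
  3 + 1/3 = 10/3
  3 + 3/10 = 33/10
  1 + 10/33 = 43/33
  8 + 33/43 = 377/43
  2 + 43/377 = 797/377
  1 + 377/797 = 1174/797
  1 + 797/1174 = 1971/1174

1971/1174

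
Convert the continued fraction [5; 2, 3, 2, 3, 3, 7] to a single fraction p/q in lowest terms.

Using pₖ = aₖpₖ₋₁ + pₖ₋₂ and qₖ = aₖqₖ₋₁ + qₖ₋₂:
  k=0: a=5, p=5, q=1
  k=1: a=2, p=11, q=2
  k=2: a=3, p=38, q=7
  k=3: a=2, p=87, q=16
  k=4: a=3, p=299, q=55
  k=5: a=3, p=984, q=181
  k=6: a=7, p=7187, q=1322

7187/1322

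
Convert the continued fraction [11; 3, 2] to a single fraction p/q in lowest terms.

Using pₖ = aₖpₖ₋₁ + pₖ₋₂ and qₖ = aₖqₖ₋₁ + qₖ₋₂:
  k=0: a=11, p=11, q=1
  k=1: a=3, p=34, q=3
  k=2: a=2, p=79, q=7

79/7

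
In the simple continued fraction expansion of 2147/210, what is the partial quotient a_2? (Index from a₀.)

2

2147 = 10·210 + 47   →  a_0 = 10
210 = 4·47 + 22   →  a_1 = 4
47 = 2·22 + 3   →  a_2 = 2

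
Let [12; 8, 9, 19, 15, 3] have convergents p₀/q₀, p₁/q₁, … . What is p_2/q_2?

Using pₖ = aₖpₖ₋₁ + pₖ₋₂, qₖ = aₖqₖ₋₁ + qₖ₋₂ (with p₋₁=1, p₋₂=0, q₋₁=0, q₋₂=1):
  k=0: a=12, p=12, q=1
  k=1: a=8, p=97, q=8
  k=2: a=9, p=885, q=73

885/73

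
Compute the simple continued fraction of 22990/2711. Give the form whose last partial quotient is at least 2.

[8; 2, 12, 5, 1, 17]

22990 = 8×2711 + 1302
2711 = 2×1302 + 107
1302 = 12×107 + 18
107 = 5×18 + 17
18 = 1×17 + 1
17 = 17×1 + 0  (stop)
So 22990/2711 = [8; 2, 12, 5, 1, 17].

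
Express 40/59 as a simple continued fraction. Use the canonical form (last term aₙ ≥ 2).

40 = 0·59 + 40
59 = 1·40 + 19
40 = 2·19 + 2
19 = 9·2 + 1
2 = 2·1 + 0  (stop)
So 40/59 = [0; 1, 2, 9, 2].

[0; 1, 2, 9, 2]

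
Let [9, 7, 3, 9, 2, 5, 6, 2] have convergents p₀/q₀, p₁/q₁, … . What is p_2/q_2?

Using pₖ = aₖpₖ₋₁ + pₖ₋₂, qₖ = aₖqₖ₋₁ + qₖ₋₂ (with p₋₁=1, p₋₂=0, q₋₁=0, q₋₂=1):
  k=0: a=9, p=9, q=1
  k=1: a=7, p=64, q=7
  k=2: a=3, p=201, q=22

201/22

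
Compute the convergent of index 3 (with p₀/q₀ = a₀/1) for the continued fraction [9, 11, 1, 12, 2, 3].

1408/155

Using pₖ = aₖpₖ₋₁ + pₖ₋₂, qₖ = aₖqₖ₋₁ + qₖ₋₂ (with p₋₁=1, p₋₂=0, q₋₁=0, q₋₂=1):
  k=0: a=9, p=9, q=1
  k=1: a=11, p=100, q=11
  k=2: a=1, p=109, q=12
  k=3: a=12, p=1408, q=155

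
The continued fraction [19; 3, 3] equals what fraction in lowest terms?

193/10

Using pₖ = aₖpₖ₋₁ + pₖ₋₂ and qₖ = aₖqₖ₋₁ + qₖ₋₂:
  k=0: a=19, p=19, q=1
  k=1: a=3, p=58, q=3
  k=2: a=3, p=193, q=10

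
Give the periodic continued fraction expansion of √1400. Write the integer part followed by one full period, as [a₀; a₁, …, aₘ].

[37; 2, 2, 2, 74]

a₀ = ⌊√1400⌋ = 37.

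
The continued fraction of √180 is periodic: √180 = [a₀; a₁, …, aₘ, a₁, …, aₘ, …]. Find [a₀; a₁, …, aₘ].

a₀ = ⌊√180⌋ = 13.
With m₀=0, d₀=1 and mₖ₊₁ = dₖaₖ − mₖ, dₖ₊₁ = (n − mₖ₊₁²)/dₖ, aₖ₊₁ = ⌊(a₀+mₖ₊₁)/dₖ₊₁⌋:
  k=1: m=13, d=11, a=2
  k=2: m=9, d=9, a=2
  k=3: m=9, d=11, a=2
  k=4: m=13, d=1, a=26
d=1 and a=2a₀=26 at k=4, so the next step gives (m, d) = (13, 11) again — its k=1 value — and the period has length 4.

[13; 2, 2, 2, 26]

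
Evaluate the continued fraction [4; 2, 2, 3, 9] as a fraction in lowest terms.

Fold from the inside: start with 9/1.
  3 + 1/9 = 28/9
  2 + 9/28 = 65/28
  2 + 28/65 = 158/65
  4 + 65/158 = 697/158

697/158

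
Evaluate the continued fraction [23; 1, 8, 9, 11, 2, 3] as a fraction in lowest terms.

158225/6623

Fold from the inside: start with 3/1.
  2 + 1/3 = 7/3
  11 + 3/7 = 80/7
  9 + 7/80 = 727/80
  8 + 80/727 = 5896/727
  1 + 727/5896 = 6623/5896
  23 + 5896/6623 = 158225/6623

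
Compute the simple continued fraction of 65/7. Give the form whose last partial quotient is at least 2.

[9; 3, 2]

65 = 9·7 + 2
7 = 3·2 + 1
2 = 2·1 + 0  (stop)
So 65/7 = [9; 3, 2].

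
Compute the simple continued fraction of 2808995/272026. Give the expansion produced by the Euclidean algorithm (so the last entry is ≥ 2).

[10; 3, 15, 4, 10, 14, 10]

2808995 = 10*272026 + 88735
272026 = 3*88735 + 5821
88735 = 15*5821 + 1420
5821 = 4*1420 + 141
1420 = 10*141 + 10
141 = 14*10 + 1
10 = 10*1 + 0  (stop)
So 2808995/272026 = [10; 3, 15, 4, 10, 14, 10].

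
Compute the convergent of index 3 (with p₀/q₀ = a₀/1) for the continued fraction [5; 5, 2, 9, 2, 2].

539/104

Using pₖ = aₖpₖ₋₁ + pₖ₋₂, qₖ = aₖqₖ₋₁ + qₖ₋₂ (with p₋₁=1, p₋₂=0, q₋₁=0, q₋₂=1):
  k=0: a=5, p=5, q=1
  k=1: a=5, p=26, q=5
  k=2: a=2, p=57, q=11
  k=3: a=9, p=539, q=104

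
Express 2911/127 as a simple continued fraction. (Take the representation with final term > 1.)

2911 = 22·127 + 117
127 = 1·117 + 10
117 = 11·10 + 7
10 = 1·7 + 3
7 = 2·3 + 1
3 = 3·1 + 0  (stop)
So 2911/127 = [22; 1, 11, 1, 2, 3].

[22; 1, 11, 1, 2, 3]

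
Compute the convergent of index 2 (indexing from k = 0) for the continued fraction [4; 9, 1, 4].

41/10

Using pₖ = aₖpₖ₋₁ + pₖ₋₂, qₖ = aₖqₖ₋₁ + qₖ₋₂ (with p₋₁=1, p₋₂=0, q₋₁=0, q₋₂=1):
  k=0: a=4, p=4, q=1
  k=1: a=9, p=37, q=9
  k=2: a=1, p=41, q=10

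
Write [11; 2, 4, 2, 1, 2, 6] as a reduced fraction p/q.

5690/497

Fold from the inside: start with 6/1.
  2 + 1/6 = 13/6
  1 + 6/13 = 19/13
  2 + 13/19 = 51/19
  4 + 19/51 = 223/51
  2 + 51/223 = 497/223
  11 + 223/497 = 5690/497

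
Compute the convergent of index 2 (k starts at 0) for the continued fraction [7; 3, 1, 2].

29/4

Using pₖ = aₖpₖ₋₁ + pₖ₋₂, qₖ = aₖqₖ₋₁ + qₖ₋₂ (with p₋₁=1, p₋₂=0, q₋₁=0, q₋₂=1):
  k=0: a=7, p=7, q=1
  k=1: a=3, p=22, q=3
  k=2: a=1, p=29, q=4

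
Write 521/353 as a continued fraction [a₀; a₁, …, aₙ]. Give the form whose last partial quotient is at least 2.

521 = 1·353 + 168
353 = 2·168 + 17
168 = 9·17 + 15
17 = 1·15 + 2
15 = 7·2 + 1
2 = 2·1 + 0  (stop)
So 521/353 = [1; 2, 9, 1, 7, 2].

[1; 2, 9, 1, 7, 2]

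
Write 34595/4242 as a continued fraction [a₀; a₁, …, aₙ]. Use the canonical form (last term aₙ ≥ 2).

34595 = 8·4242 + 659
4242 = 6·659 + 288
659 = 2·288 + 83
288 = 3·83 + 39
83 = 2·39 + 5
39 = 7·5 + 4
5 = 1·4 + 1
4 = 4·1 + 0  (stop)
So 34595/4242 = [8; 6, 2, 3, 2, 7, 1, 4].

[8; 6, 2, 3, 2, 7, 1, 4]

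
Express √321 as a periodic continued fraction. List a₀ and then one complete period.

[17; 1, 10, 1, 34]

a₀ = ⌊√321⌋ = 17.
With m₀=0, d₀=1 and mₖ₊₁ = dₖaₖ − mₖ, dₖ₊₁ = (n − mₖ₊₁²)/dₖ, aₖ₊₁ = ⌊(a₀+mₖ₊₁)/dₖ₊₁⌋:
  k=1: m=17, d=32, a=1
  k=2: m=15, d=3, a=10
  k=3: m=15, d=32, a=1
  k=4: m=17, d=1, a=34
d=1 and a=2a₀=34 at k=4, so the next step gives (m, d) = (17, 32) again — its k=1 value — and the period has length 4.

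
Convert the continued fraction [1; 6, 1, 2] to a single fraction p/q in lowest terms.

23/20

Using pₖ = aₖpₖ₋₁ + pₖ₋₂ and qₖ = aₖqₖ₋₁ + qₖ₋₂:
  k=0: a=1, p=1, q=1
  k=1: a=6, p=7, q=6
  k=2: a=1, p=8, q=7
  k=3: a=2, p=23, q=20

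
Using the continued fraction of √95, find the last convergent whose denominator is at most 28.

√95 = [9; 1, 2, 1, 18, …] (period length 4).
Convergents:
  p_0/q_0 = 9/1
  p_1/q_1 = 10/1
  p_2/q_2 = 29/3
  p_3/q_3 = 39/4
  p_4/q_4 = 731/75
q_3 = 4 ≤ 28 < 75 = q_4, so the answer is 39/4.

39/4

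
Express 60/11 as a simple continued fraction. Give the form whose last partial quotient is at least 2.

[5; 2, 5]

60 = 5*11 + 5
11 = 2*5 + 1
5 = 5*1 + 0  (stop)
So 60/11 = [5; 2, 5].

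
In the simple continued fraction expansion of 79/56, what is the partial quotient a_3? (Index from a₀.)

3

79 = 1·56 + 23   →  a_0 = 1
56 = 2·23 + 10   →  a_1 = 2
23 = 2·10 + 3   →  a_2 = 2
10 = 3·3 + 1   →  a_3 = 3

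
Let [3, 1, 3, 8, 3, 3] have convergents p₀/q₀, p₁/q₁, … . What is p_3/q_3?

Using pₖ = aₖpₖ₋₁ + pₖ₋₂, qₖ = aₖqₖ₋₁ + qₖ₋₂ (with p₋₁=1, p₋₂=0, q₋₁=0, q₋₂=1):
  k=0: a=3, p=3, q=1
  k=1: a=1, p=4, q=1
  k=2: a=3, p=15, q=4
  k=3: a=8, p=124, q=33

124/33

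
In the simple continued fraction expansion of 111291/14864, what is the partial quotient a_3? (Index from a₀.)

6

111291 = 7·14864 + 7243   →  a_0 = 7
14864 = 2·7243 + 378   →  a_1 = 2
7243 = 19·378 + 61   →  a_2 = 19
378 = 6·61 + 12   →  a_3 = 6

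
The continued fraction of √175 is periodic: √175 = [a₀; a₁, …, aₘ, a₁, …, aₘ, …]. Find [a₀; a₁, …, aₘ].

[13; 4, 2, 1, 2, 4, 26]

a₀ = ⌊√175⌋ = 13.
With m₀=0, d₀=1 and mₖ₊₁ = dₖaₖ − mₖ, dₖ₊₁ = (n − mₖ₊₁²)/dₖ, aₖ₊₁ = ⌊(a₀+mₖ₊₁)/dₖ₊₁⌋:
  k=1: m=13, d=6, a=4
  k=2: m=11, d=9, a=2
  k=3: m=7, d=14, a=1
  k=4: m=7, d=9, a=2
  k=5: m=11, d=6, a=4
  k=6: m=13, d=1, a=26
d=1 and a=2a₀=26 at k=6, so the next step gives (m, d) = (13, 6) again — its k=1 value — and the period has length 6.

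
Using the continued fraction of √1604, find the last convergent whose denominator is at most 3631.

64120/1601

√1604 = [40; 20, 80, …] (period length 2).
Convergents:
  p_0/q_0 = 40/1
  p_1/q_1 = 801/20
  p_2/q_2 = 64120/1601
  p_3/q_3 = 1283201/32040
q_2 = 1601 ≤ 3631 < 32040 = q_3, so the answer is 64120/1601.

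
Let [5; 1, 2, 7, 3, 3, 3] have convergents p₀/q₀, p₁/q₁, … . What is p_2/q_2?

17/3

Using pₖ = aₖpₖ₋₁ + pₖ₋₂, qₖ = aₖqₖ₋₁ + qₖ₋₂ (with p₋₁=1, p₋₂=0, q₋₁=0, q₋₂=1):
  k=0: a=5, p=5, q=1
  k=1: a=1, p=6, q=1
  k=2: a=2, p=17, q=3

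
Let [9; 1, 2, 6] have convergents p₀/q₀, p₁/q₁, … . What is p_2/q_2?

29/3

Using pₖ = aₖpₖ₋₁ + pₖ₋₂, qₖ = aₖqₖ₋₁ + qₖ₋₂ (with p₋₁=1, p₋₂=0, q₋₁=0, q₋₂=1):
  k=0: a=9, p=9, q=1
  k=1: a=1, p=10, q=1
  k=2: a=2, p=29, q=3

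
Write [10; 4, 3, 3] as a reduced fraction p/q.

Fold from the inside: start with 3/1.
  3 + 1/3 = 10/3
  4 + 3/10 = 43/10
  10 + 10/43 = 440/43

440/43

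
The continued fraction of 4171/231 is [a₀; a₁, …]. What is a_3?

4171 = 18·231 + 13   →  a_0 = 18
231 = 17·13 + 10   →  a_1 = 17
13 = 1·10 + 3   →  a_2 = 1
10 = 3·3 + 1   →  a_3 = 3

3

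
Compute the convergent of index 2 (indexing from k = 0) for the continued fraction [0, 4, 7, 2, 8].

7/29

Using pₖ = aₖpₖ₋₁ + pₖ₋₂, qₖ = aₖqₖ₋₁ + qₖ₋₂ (with p₋₁=1, p₋₂=0, q₋₁=0, q₋₂=1):
  k=0: a=0, p=0, q=1
  k=1: a=4, p=1, q=4
  k=2: a=7, p=7, q=29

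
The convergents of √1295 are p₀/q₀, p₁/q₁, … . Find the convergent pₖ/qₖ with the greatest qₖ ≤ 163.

2591/72

√1295 = [35; 1, 70, …] (period length 2).
Convergents:
  p_0/q_0 = 35/1
  p_1/q_1 = 36/1
  p_2/q_2 = 2555/71
  p_3/q_3 = 2591/72
  p_4/q_4 = 183925/5111
q_3 = 72 ≤ 163 < 5111 = q_4, so the answer is 2591/72.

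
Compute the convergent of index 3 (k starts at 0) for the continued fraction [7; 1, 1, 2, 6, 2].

Using pₖ = aₖpₖ₋₁ + pₖ₋₂, qₖ = aₖqₖ₋₁ + qₖ₋₂ (with p₋₁=1, p₋₂=0, q₋₁=0, q₋₂=1):
  k=0: a=7, p=7, q=1
  k=1: a=1, p=8, q=1
  k=2: a=1, p=15, q=2
  k=3: a=2, p=38, q=5

38/5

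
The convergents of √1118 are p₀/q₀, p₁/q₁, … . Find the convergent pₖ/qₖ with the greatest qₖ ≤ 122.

√1118 = [33; 2, 3, 2, 3, 2, 66, …] (period length 6).
Convergents:
  p_0/q_0 = 33/1
  p_1/q_1 = 67/2
  p_2/q_2 = 234/7
  p_3/q_3 = 535/16
  p_4/q_4 = 1839/55
  p_5/q_5 = 4213/126
q_4 = 55 ≤ 122 < 126 = q_5, so the answer is 1839/55.

1839/55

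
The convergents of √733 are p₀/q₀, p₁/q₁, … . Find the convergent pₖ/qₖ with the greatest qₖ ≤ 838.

9882/365

√733 = [27; 13, 1, 1, 13, 54, …] (period length 5).
Convergents:
  p_0/q_0 = 27/1
  p_1/q_1 = 352/13
  p_2/q_2 = 379/14
  p_3/q_3 = 731/27
  p_4/q_4 = 9882/365
  p_5/q_5 = 534359/19737
q_4 = 365 ≤ 838 < 19737 = q_5, so the answer is 9882/365.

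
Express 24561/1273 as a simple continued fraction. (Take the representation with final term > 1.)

[19; 3, 2, 2, 10, 3, 2]

24561 = 19*1273 + 374
1273 = 3*374 + 151
374 = 2*151 + 72
151 = 2*72 + 7
72 = 10*7 + 2
7 = 3*2 + 1
2 = 2*1 + 0  (stop)
So 24561/1273 = [19; 3, 2, 2, 10, 3, 2].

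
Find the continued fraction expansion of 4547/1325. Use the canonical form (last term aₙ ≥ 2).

4547 = 3×1325 + 572
1325 = 2×572 + 181
572 = 3×181 + 29
181 = 6×29 + 7
29 = 4×7 + 1
7 = 7×1 + 0  (stop)
So 4547/1325 = [3; 2, 3, 6, 4, 7].

[3; 2, 3, 6, 4, 7]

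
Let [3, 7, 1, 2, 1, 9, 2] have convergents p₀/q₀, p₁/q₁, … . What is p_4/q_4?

Using pₖ = aₖpₖ₋₁ + pₖ₋₂, qₖ = aₖqₖ₋₁ + qₖ₋₂ (with p₋₁=1, p₋₂=0, q₋₁=0, q₋₂=1):
  k=0: a=3, p=3, q=1
  k=1: a=7, p=22, q=7
  k=2: a=1, p=25, q=8
  k=3: a=2, p=72, q=23
  k=4: a=1, p=97, q=31

97/31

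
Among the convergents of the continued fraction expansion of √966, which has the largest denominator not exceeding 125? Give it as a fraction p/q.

√966 = [31; 12, 2, 2, 2, 12, 62, …] (period length 6).
Convergents:
  p_0/q_0 = 31/1
  p_1/q_1 = 373/12
  p_2/q_2 = 777/25
  p_3/q_3 = 1927/62
  p_4/q_4 = 4631/149
q_3 = 62 ≤ 125 < 149 = q_4, so the answer is 1927/62.

1927/62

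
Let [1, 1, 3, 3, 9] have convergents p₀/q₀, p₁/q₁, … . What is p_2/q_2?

Using pₖ = aₖpₖ₋₁ + pₖ₋₂, qₖ = aₖqₖ₋₁ + qₖ₋₂ (with p₋₁=1, p₋₂=0, q₋₁=0, q₋₂=1):
  k=0: a=1, p=1, q=1
  k=1: a=1, p=2, q=1
  k=2: a=3, p=7, q=4

7/4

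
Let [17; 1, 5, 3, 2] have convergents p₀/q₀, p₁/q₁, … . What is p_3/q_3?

339/19

Using pₖ = aₖpₖ₋₁ + pₖ₋₂, qₖ = aₖqₖ₋₁ + qₖ₋₂ (with p₋₁=1, p₋₂=0, q₋₁=0, q₋₂=1):
  k=0: a=17, p=17, q=1
  k=1: a=1, p=18, q=1
  k=2: a=5, p=107, q=6
  k=3: a=3, p=339, q=19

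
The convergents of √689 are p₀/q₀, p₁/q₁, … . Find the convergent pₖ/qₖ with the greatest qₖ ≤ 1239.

√689 = [26; 4, 52, …] (period length 2).
Convergents:
  p_0/q_0 = 26/1
  p_1/q_1 = 105/4
  p_2/q_2 = 5486/209
  p_3/q_3 = 22049/840
  p_4/q_4 = 1152034/43889
q_3 = 840 ≤ 1239 < 43889 = q_4, so the answer is 22049/840.

22049/840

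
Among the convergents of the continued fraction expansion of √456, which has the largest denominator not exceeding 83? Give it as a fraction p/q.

√456 = [21; 2, 1, 4, 1, 2, 42, …] (period length 6).
Convergents:
  p_0/q_0 = 21/1
  p_1/q_1 = 43/2
  p_2/q_2 = 64/3
  p_3/q_3 = 299/14
  p_4/q_4 = 363/17
  p_5/q_5 = 1025/48
  p_6/q_6 = 43413/2033
q_5 = 48 ≤ 83 < 2033 = q_6, so the answer is 1025/48.

1025/48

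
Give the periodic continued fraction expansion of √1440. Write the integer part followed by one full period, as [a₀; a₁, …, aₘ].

a₀ = ⌊√1440⌋ = 37.
With m₀=0, d₀=1 and mₖ₊₁ = dₖaₖ − mₖ, dₖ₊₁ = (n − mₖ₊₁²)/dₖ, aₖ₊₁ = ⌊(a₀+mₖ₊₁)/dₖ₊₁⌋:
  k=1: m=37, d=71, a=1
  k=2: m=34, d=4, a=17
  k=3: m=34, d=71, a=1
  k=4: m=37, d=1, a=74
d=1 and a=2a₀=74 at k=4, so the next step gives (m, d) = (37, 71) again — its k=1 value — and the period has length 4.

[37; 1, 17, 1, 74]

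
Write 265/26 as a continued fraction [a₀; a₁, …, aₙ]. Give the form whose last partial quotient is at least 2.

265 = 10*26 + 5
26 = 5*5 + 1
5 = 5*1 + 0  (stop)
So 265/26 = [10; 5, 5].

[10; 5, 5]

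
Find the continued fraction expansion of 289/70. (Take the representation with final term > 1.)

289 = 4·70 + 9
70 = 7·9 + 7
9 = 1·7 + 2
7 = 3·2 + 1
2 = 2·1 + 0  (stop)
So 289/70 = [4; 7, 1, 3, 2].

[4; 7, 1, 3, 2]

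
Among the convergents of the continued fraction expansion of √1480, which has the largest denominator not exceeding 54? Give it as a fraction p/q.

654/17

√1480 = [38; 2, 8, 19, 8, 2, 76, …] (period length 6).
Convergents:
  p_0/q_0 = 38/1
  p_1/q_1 = 77/2
  p_2/q_2 = 654/17
  p_3/q_3 = 12503/325
q_2 = 17 ≤ 54 < 325 = q_3, so the answer is 654/17.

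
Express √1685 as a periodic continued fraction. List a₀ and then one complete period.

a₀ = ⌊√1685⌋ = 41.

[41; 20, 1, 1, 20, 82]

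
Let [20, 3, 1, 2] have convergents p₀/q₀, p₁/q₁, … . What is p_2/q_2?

81/4

Using pₖ = aₖpₖ₋₁ + pₖ₋₂, qₖ = aₖqₖ₋₁ + qₖ₋₂ (with p₋₁=1, p₋₂=0, q₋₁=0, q₋₂=1):
  k=0: a=20, p=20, q=1
  k=1: a=3, p=61, q=3
  k=2: a=1, p=81, q=4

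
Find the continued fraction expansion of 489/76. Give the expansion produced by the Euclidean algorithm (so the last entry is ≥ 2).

[6; 2, 3, 3, 3]

489 = 6·76 + 33
76 = 2·33 + 10
33 = 3·10 + 3
10 = 3·3 + 1
3 = 3·1 + 0  (stop)
So 489/76 = [6; 2, 3, 3, 3].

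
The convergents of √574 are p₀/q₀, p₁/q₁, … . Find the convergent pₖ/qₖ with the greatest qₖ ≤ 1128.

√574 = [23; 1, 22, 1, 46, …] (period length 4).
Convergents:
  p_0/q_0 = 23/1
  p_1/q_1 = 24/1
  p_2/q_2 = 551/23
  p_3/q_3 = 575/24
  p_4/q_4 = 27001/1127
  p_5/q_5 = 27576/1151
q_4 = 1127 ≤ 1128 < 1151 = q_5, so the answer is 27001/1127.

27001/1127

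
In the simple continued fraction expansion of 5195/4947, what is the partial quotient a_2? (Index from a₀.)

5195 = 1·4947 + 248   →  a_0 = 1
4947 = 19·248 + 235   →  a_1 = 19
248 = 1·235 + 13   →  a_2 = 1

1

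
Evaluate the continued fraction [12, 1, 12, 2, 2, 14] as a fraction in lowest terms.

12473/965

Fold from the inside: start with 14/1.
  2 + 1/14 = 29/14
  2 + 14/29 = 72/29
  12 + 29/72 = 893/72
  1 + 72/893 = 965/893
  12 + 893/965 = 12473/965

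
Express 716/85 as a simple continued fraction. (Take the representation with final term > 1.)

[8; 2, 2, 1, 3, 3]

716 = 8*85 + 36
85 = 2*36 + 13
36 = 2*13 + 10
13 = 1*10 + 3
10 = 3*3 + 1
3 = 3*1 + 0  (stop)
So 716/85 = [8; 2, 2, 1, 3, 3].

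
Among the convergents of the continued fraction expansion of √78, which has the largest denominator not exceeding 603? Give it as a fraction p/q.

√78 = [8; 1, 4, 1, 16, …] (period length 4).
Convergents:
  p_0/q_0 = 8/1
  p_1/q_1 = 9/1
  p_2/q_2 = 44/5
  p_3/q_3 = 53/6
  p_4/q_4 = 892/101
  p_5/q_5 = 945/107
  p_6/q_6 = 4672/529
  p_7/q_7 = 5617/636
q_6 = 529 ≤ 603 < 636 = q_7, so the answer is 4672/529.

4672/529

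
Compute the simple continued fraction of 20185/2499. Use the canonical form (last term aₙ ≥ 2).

20185 = 8×2499 + 193
2499 = 12×193 + 183
193 = 1×183 + 10
183 = 18×10 + 3
10 = 3×3 + 1
3 = 3×1 + 0  (stop)
So 20185/2499 = [8; 12, 1, 18, 3, 3].

[8; 12, 1, 18, 3, 3]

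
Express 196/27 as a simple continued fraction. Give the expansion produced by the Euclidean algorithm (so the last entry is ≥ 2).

[7; 3, 1, 6]

196 = 7×27 + 7
27 = 3×7 + 6
7 = 1×6 + 1
6 = 6×1 + 0  (stop)
So 196/27 = [7; 3, 1, 6].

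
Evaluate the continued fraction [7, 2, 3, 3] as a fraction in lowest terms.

Using pₖ = aₖpₖ₋₁ + pₖ₋₂ and qₖ = aₖqₖ₋₁ + qₖ₋₂:
  k=0: a=7, p=7, q=1
  k=1: a=2, p=15, q=2
  k=2: a=3, p=52, q=7
  k=3: a=3, p=171, q=23

171/23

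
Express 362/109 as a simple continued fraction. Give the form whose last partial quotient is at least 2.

362 = 3·109 + 35
109 = 3·35 + 4
35 = 8·4 + 3
4 = 1·3 + 1
3 = 3·1 + 0  (stop)
So 362/109 = [3; 3, 8, 1, 3].

[3; 3, 8, 1, 3]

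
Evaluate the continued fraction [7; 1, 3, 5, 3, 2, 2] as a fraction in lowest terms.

2926/377

Using pₖ = aₖpₖ₋₁ + pₖ₋₂ and qₖ = aₖqₖ₋₁ + qₖ₋₂:
  k=0: a=7, p=7, q=1
  k=1: a=1, p=8, q=1
  k=2: a=3, p=31, q=4
  k=3: a=5, p=163, q=21
  k=4: a=3, p=520, q=67
  k=5: a=2, p=1203, q=155
  k=6: a=2, p=2926, q=377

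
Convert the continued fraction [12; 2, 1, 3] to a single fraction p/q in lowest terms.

Using pₖ = aₖpₖ₋₁ + pₖ₋₂ and qₖ = aₖqₖ₋₁ + qₖ₋₂:
  k=0: a=12, p=12, q=1
  k=1: a=2, p=25, q=2
  k=2: a=1, p=37, q=3
  k=3: a=3, p=136, q=11

136/11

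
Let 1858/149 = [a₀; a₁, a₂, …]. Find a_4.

1858 = 12·149 + 70   →  a_0 = 12
149 = 2·70 + 9   →  a_1 = 2
70 = 7·9 + 7   →  a_2 = 7
9 = 1·7 + 2   →  a_3 = 1
7 = 3·2 + 1   →  a_4 = 3

3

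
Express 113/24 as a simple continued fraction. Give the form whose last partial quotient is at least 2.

113 = 4×24 + 17
24 = 1×17 + 7
17 = 2×7 + 3
7 = 2×3 + 1
3 = 3×1 + 0  (stop)
So 113/24 = [4; 1, 2, 2, 3].

[4; 1, 2, 2, 3]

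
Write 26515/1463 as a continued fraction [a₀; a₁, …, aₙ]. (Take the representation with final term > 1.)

26515 = 18*1463 + 181
1463 = 8*181 + 15
181 = 12*15 + 1
15 = 15*1 + 0  (stop)
So 26515/1463 = [18; 8, 12, 15].

[18; 8, 12, 15]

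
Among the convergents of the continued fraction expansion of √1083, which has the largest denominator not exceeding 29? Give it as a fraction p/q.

362/11

√1083 = [32; 1, 9, 1, 64, …] (period length 4).
Convergents:
  p_0/q_0 = 32/1
  p_1/q_1 = 33/1
  p_2/q_2 = 329/10
  p_3/q_3 = 362/11
  p_4/q_4 = 23497/714
q_3 = 11 ≤ 29 < 714 = q_4, so the answer is 362/11.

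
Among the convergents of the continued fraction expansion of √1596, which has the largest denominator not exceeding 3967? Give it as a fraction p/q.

√1596 = [39; 1, 18, 1, 78, …] (period length 4).
Convergents:
  p_0/q_0 = 39/1
  p_1/q_1 = 40/1
  p_2/q_2 = 759/19
  p_3/q_3 = 799/20
  p_4/q_4 = 63081/1579
  p_5/q_5 = 63880/1599
  p_6/q_6 = 1212921/30361
q_5 = 1599 ≤ 3967 < 30361 = q_6, so the answer is 63880/1599.

63880/1599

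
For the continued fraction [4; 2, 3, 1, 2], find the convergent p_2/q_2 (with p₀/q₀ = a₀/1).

Using pₖ = aₖpₖ₋₁ + pₖ₋₂, qₖ = aₖqₖ₋₁ + qₖ₋₂ (with p₋₁=1, p₋₂=0, q₋₁=0, q₋₂=1):
  k=0: a=4, p=4, q=1
  k=1: a=2, p=9, q=2
  k=2: a=3, p=31, q=7

31/7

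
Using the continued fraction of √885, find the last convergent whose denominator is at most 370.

√885 = [29; 1, 2, 1, 58, …] (period length 4).
Convergents:
  p_0/q_0 = 29/1
  p_1/q_1 = 30/1
  p_2/q_2 = 89/3
  p_3/q_3 = 119/4
  p_4/q_4 = 6991/235
  p_5/q_5 = 7110/239
  p_6/q_6 = 21211/713
q_5 = 239 ≤ 370 < 713 = q_6, so the answer is 7110/239.

7110/239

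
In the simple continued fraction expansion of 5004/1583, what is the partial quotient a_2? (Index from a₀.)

5004 = 3·1583 + 255   →  a_0 = 3
1583 = 6·255 + 53   →  a_1 = 6
255 = 4·53 + 43   →  a_2 = 4

4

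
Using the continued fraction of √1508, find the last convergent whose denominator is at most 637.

√1508 = [38; 1, 4, 1, 76, …] (period length 4).
Convergents:
  p_0/q_0 = 38/1
  p_1/q_1 = 39/1
  p_2/q_2 = 194/5
  p_3/q_3 = 233/6
  p_4/q_4 = 17902/461
  p_5/q_5 = 18135/467
  p_6/q_6 = 90442/2329
q_5 = 467 ≤ 637 < 2329 = q_6, so the answer is 18135/467.

18135/467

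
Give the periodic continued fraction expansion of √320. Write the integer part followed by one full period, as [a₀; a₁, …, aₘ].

a₀ = ⌊√320⌋ = 17.
With m₀=0, d₀=1 and mₖ₊₁ = dₖaₖ − mₖ, dₖ₊₁ = (n − mₖ₊₁²)/dₖ, aₖ₊₁ = ⌊(a₀+mₖ₊₁)/dₖ₊₁⌋:
  k=1: m=17, d=31, a=1
  k=2: m=14, d=4, a=7
  k=3: m=14, d=31, a=1
  k=4: m=17, d=1, a=34
d=1 and a=2a₀=34 at k=4, so the next step gives (m, d) = (17, 31) again — its k=1 value — and the period has length 4.

[17; 1, 7, 1, 34]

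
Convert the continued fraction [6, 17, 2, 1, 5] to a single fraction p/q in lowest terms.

1787/295

Using pₖ = aₖpₖ₋₁ + pₖ₋₂ and qₖ = aₖqₖ₋₁ + qₖ₋₂:
  k=0: a=6, p=6, q=1
  k=1: a=17, p=103, q=17
  k=2: a=2, p=212, q=35
  k=3: a=1, p=315, q=52
  k=4: a=5, p=1787, q=295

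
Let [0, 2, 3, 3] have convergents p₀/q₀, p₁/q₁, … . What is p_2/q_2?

Using pₖ = aₖpₖ₋₁ + pₖ₋₂, qₖ = aₖqₖ₋₁ + qₖ₋₂ (with p₋₁=1, p₋₂=0, q₋₁=0, q₋₂=1):
  k=0: a=0, p=0, q=1
  k=1: a=2, p=1, q=2
  k=2: a=3, p=3, q=7

3/7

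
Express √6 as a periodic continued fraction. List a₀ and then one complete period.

a₀ = ⌊√6⌋ = 2.
With m₀=0, d₀=1 and mₖ₊₁ = dₖaₖ − mₖ, dₖ₊₁ = (n − mₖ₊₁²)/dₖ, aₖ₊₁ = ⌊(a₀+mₖ₊₁)/dₖ₊₁⌋:
  k=1: m=2, d=2, a=2
  k=2: m=2, d=1, a=4
d=1 and a=2a₀=4 at k=2, so the next step gives (m, d) = (2, 2) again — its k=1 value — and the period has length 2.

[2; 2, 4]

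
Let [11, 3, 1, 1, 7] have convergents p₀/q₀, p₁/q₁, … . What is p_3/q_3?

79/7

Using pₖ = aₖpₖ₋₁ + pₖ₋₂, qₖ = aₖqₖ₋₁ + qₖ₋₂ (with p₋₁=1, p₋₂=0, q₋₁=0, q₋₂=1):
  k=0: a=11, p=11, q=1
  k=1: a=3, p=34, q=3
  k=2: a=1, p=45, q=4
  k=3: a=1, p=79, q=7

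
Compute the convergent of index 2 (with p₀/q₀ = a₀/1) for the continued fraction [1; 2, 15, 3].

46/31

Using pₖ = aₖpₖ₋₁ + pₖ₋₂, qₖ = aₖqₖ₋₁ + qₖ₋₂ (with p₋₁=1, p₋₂=0, q₋₁=0, q₋₂=1):
  k=0: a=1, p=1, q=1
  k=1: a=2, p=3, q=2
  k=2: a=15, p=46, q=31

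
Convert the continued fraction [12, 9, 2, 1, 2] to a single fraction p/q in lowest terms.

908/75

Fold from the inside: start with 2/1.
  1 + 1/2 = 3/2
  2 + 2/3 = 8/3
  9 + 3/8 = 75/8
  12 + 8/75 = 908/75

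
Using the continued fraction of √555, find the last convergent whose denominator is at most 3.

√555 = [23; 1, 1, 3, 1, 3, 1, 1, 46, …] (period length 8).
Convergents:
  p_0/q_0 = 23/1
  p_1/q_1 = 24/1
  p_2/q_2 = 47/2
  p_3/q_3 = 165/7
q_2 = 2 ≤ 3 < 7 = q_3, so the answer is 47/2.

47/2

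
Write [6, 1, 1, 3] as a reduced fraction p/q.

46/7

Using pₖ = aₖpₖ₋₁ + pₖ₋₂ and qₖ = aₖqₖ₋₁ + qₖ₋₂:
  k=0: a=6, p=6, q=1
  k=1: a=1, p=7, q=1
  k=2: a=1, p=13, q=2
  k=3: a=3, p=46, q=7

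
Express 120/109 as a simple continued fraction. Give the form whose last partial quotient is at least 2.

120 = 1×109 + 11
109 = 9×11 + 10
11 = 1×10 + 1
10 = 10×1 + 0  (stop)
So 120/109 = [1; 9, 1, 10].

[1; 9, 1, 10]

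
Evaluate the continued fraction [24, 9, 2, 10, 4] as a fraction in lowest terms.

Fold from the inside: start with 4/1.
  10 + 1/4 = 41/4
  2 + 4/41 = 86/41
  9 + 41/86 = 815/86
  24 + 86/815 = 19646/815

19646/815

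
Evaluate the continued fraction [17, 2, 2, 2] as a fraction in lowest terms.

209/12

Using pₖ = aₖpₖ₋₁ + pₖ₋₂ and qₖ = aₖqₖ₋₁ + qₖ₋₂:
  k=0: a=17, p=17, q=1
  k=1: a=2, p=35, q=2
  k=2: a=2, p=87, q=5
  k=3: a=2, p=209, q=12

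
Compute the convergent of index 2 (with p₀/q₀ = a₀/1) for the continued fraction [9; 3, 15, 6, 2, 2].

Using pₖ = aₖpₖ₋₁ + pₖ₋₂, qₖ = aₖqₖ₋₁ + qₖ₋₂ (with p₋₁=1, p₋₂=0, q₋₁=0, q₋₂=1):
  k=0: a=9, p=9, q=1
  k=1: a=3, p=28, q=3
  k=2: a=15, p=429, q=46

429/46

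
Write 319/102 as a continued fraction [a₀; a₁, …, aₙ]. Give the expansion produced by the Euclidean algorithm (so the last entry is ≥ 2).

[3; 7, 1, 5, 2]

319 = 3·102 + 13
102 = 7·13 + 11
13 = 1·11 + 2
11 = 5·2 + 1
2 = 2·1 + 0  (stop)
So 319/102 = [3; 7, 1, 5, 2].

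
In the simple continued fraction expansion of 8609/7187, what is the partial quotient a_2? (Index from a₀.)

18

8609 = 1·7187 + 1422   →  a_0 = 1
7187 = 5·1422 + 77   →  a_1 = 5
1422 = 18·77 + 36   →  a_2 = 18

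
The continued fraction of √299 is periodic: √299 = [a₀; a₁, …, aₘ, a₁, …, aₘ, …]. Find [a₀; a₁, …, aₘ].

a₀ = ⌊√299⌋ = 17.
With m₀=0, d₀=1 and mₖ₊₁ = dₖaₖ − mₖ, dₖ₊₁ = (n − mₖ₊₁²)/dₖ, aₖ₊₁ = ⌊(a₀+mₖ₊₁)/dₖ₊₁⌋:
  k=1: m=17, d=10, a=3
  k=2: m=13, d=13, a=2
  k=3: m=13, d=10, a=3
  k=4: m=17, d=1, a=34
d=1 and a=2a₀=34 at k=4, so the next step gives (m, d) = (17, 10) again — its k=1 value — and the period has length 4.

[17; 3, 2, 3, 34]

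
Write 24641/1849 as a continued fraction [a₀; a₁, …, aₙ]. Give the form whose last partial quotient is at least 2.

[13; 3, 16, 3, 12]

24641 = 13×1849 + 604
1849 = 3×604 + 37
604 = 16×37 + 12
37 = 3×12 + 1
12 = 12×1 + 0  (stop)
So 24641/1849 = [13; 3, 16, 3, 12].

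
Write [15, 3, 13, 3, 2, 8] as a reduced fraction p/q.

36949/2411

Fold from the inside: start with 8/1.
  2 + 1/8 = 17/8
  3 + 8/17 = 59/17
  13 + 17/59 = 784/59
  3 + 59/784 = 2411/784
  15 + 784/2411 = 36949/2411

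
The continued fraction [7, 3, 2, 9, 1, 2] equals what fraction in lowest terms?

1545/212

Using pₖ = aₖpₖ₋₁ + pₖ₋₂ and qₖ = aₖqₖ₋₁ + qₖ₋₂:
  k=0: a=7, p=7, q=1
  k=1: a=3, p=22, q=3
  k=2: a=2, p=51, q=7
  k=3: a=9, p=481, q=66
  k=4: a=1, p=532, q=73
  k=5: a=2, p=1545, q=212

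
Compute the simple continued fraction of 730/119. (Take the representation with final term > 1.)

[6; 7, 2, 3, 2]

730 = 6·119 + 16
119 = 7·16 + 7
16 = 2·7 + 2
7 = 3·2 + 1
2 = 2·1 + 0  (stop)
So 730/119 = [6; 7, 2, 3, 2].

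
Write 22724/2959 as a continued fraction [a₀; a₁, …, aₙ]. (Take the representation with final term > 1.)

22724 = 7*2959 + 2011
2959 = 1*2011 + 948
2011 = 2*948 + 115
948 = 8*115 + 28
115 = 4*28 + 3
28 = 9*3 + 1
3 = 3*1 + 0  (stop)
So 22724/2959 = [7; 1, 2, 8, 4, 9, 3].

[7; 1, 2, 8, 4, 9, 3]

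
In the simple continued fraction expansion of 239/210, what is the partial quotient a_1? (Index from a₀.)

7

239 = 1·210 + 29   →  a_0 = 1
210 = 7·29 + 7   →  a_1 = 7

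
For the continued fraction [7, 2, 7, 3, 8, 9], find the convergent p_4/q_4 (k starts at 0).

2920/391

Using pₖ = aₖpₖ₋₁ + pₖ₋₂, qₖ = aₖqₖ₋₁ + qₖ₋₂ (with p₋₁=1, p₋₂=0, q₋₁=0, q₋₂=1):
  k=0: a=7, p=7, q=1
  k=1: a=2, p=15, q=2
  k=2: a=7, p=112, q=15
  k=3: a=3, p=351, q=47
  k=4: a=8, p=2920, q=391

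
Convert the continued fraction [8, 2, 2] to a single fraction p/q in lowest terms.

42/5

Using pₖ = aₖpₖ₋₁ + pₖ₋₂ and qₖ = aₖqₖ₋₁ + qₖ₋₂:
  k=0: a=8, p=8, q=1
  k=1: a=2, p=17, q=2
  k=2: a=2, p=42, q=5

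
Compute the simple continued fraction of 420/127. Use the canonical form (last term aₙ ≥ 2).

420 = 3·127 + 39
127 = 3·39 + 10
39 = 3·10 + 9
10 = 1·9 + 1
9 = 9·1 + 0  (stop)
So 420/127 = [3; 3, 3, 1, 9].

[3; 3, 3, 1, 9]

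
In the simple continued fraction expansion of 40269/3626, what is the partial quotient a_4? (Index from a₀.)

6

40269 = 11·3626 + 383   →  a_0 = 11
3626 = 9·383 + 179   →  a_1 = 9
383 = 2·179 + 25   →  a_2 = 2
179 = 7·25 + 4   →  a_3 = 7
25 = 6·4 + 1   →  a_4 = 6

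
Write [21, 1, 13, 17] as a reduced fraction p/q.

Using pₖ = aₖpₖ₋₁ + pₖ₋₂ and qₖ = aₖqₖ₋₁ + qₖ₋₂:
  k=0: a=21, p=21, q=1
  k=1: a=1, p=22, q=1
  k=2: a=13, p=307, q=14
  k=3: a=17, p=5241, q=239

5241/239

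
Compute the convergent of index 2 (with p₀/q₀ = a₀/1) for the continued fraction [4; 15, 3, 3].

187/46

Using pₖ = aₖpₖ₋₁ + pₖ₋₂, qₖ = aₖqₖ₋₁ + qₖ₋₂ (with p₋₁=1, p₋₂=0, q₋₁=0, q₋₂=1):
  k=0: a=4, p=4, q=1
  k=1: a=15, p=61, q=15
  k=2: a=3, p=187, q=46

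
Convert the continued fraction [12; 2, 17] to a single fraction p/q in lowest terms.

Fold from the inside: start with 17/1.
  2 + 1/17 = 35/17
  12 + 17/35 = 437/35

437/35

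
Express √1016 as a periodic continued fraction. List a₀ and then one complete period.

a₀ = ⌊√1016⌋ = 31.
With m₀=0, d₀=1 and mₖ₊₁ = dₖaₖ − mₖ, dₖ₊₁ = (n − mₖ₊₁²)/dₖ, aₖ₊₁ = ⌊(a₀+mₖ₊₁)/dₖ₊₁⌋:
  k=1: m=31, d=55, a=1
  k=2: m=24, d=8, a=6
  k=3: m=24, d=55, a=1
  k=4: m=31, d=1, a=62
d=1 and a=2a₀=62 at k=4, so the next step gives (m, d) = (31, 55) again — its k=1 value — and the period has length 4.

[31; 1, 6, 1, 62]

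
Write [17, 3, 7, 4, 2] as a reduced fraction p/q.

Using pₖ = aₖpₖ₋₁ + pₖ₋₂ and qₖ = aₖqₖ₋₁ + qₖ₋₂:
  k=0: a=17, p=17, q=1
  k=1: a=3, p=52, q=3
  k=2: a=7, p=381, q=22
  k=3: a=4, p=1576, q=91
  k=4: a=2, p=3533, q=204

3533/204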